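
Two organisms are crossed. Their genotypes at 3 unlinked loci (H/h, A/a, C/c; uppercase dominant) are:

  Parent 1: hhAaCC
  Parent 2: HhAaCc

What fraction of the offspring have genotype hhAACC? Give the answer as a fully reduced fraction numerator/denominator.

hhAaCC gametes: hAC×4, haC×4
HhAaCc gametes: HAC×1, HAc×1, HaC×1, Hac×1, hAC×1, hAc×1, haC×1, hac×1
hhAaCC×HhAaCc grid (8·8=64): HhAACC=4 HhAACc=4 HhAaCC=8 HhAaCc=8 HhaaCC=4 HhaaCc=4 hhAACC=4 hhAACc=4 hhAaCC=8 hhAaCc=8 hhaaCC=4 hhaaCc=4
hhAACC hits 4/64; gcd=4; 4÷4/64÷4 = 1/16

P(hhAACC) = 1/16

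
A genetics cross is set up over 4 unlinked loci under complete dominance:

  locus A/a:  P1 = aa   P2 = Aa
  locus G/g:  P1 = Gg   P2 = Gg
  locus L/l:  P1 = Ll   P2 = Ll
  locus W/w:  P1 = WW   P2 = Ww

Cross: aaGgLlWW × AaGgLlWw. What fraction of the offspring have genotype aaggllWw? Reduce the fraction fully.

aaGgLlWW gametes: aGLW×4, aGlW×4, agLW×4, aglW×4
AaGgLlWw gametes: AGLW×1, AGLw×1, AGlW×1, AGlw×1, AgLW×1, AgLw×1, AglW×1, Aglw×1, aGLW×1, aGLw×1, aGlW×1, aGlw×1, agLW×1, agLw×1, aglW×1, aglw×1
aaGgLlWW×AaGgLlWw grid (16·16=256): AaGGLLWW=4 AaGGLLWw=4 AaGGLlWW=8 AaGGLlWw=8 AaGGllWW=4 AaGGllWw=4 AaGgLLWW=8 AaGgLLWw=8 AaGgLlWW=16 AaGgLlWw=16 AaGgllWW=8 AaGgllWw=8 AaggLLWW=4 AaggLLWw=4 AaggLlWW=8 AaggLlWw=8 AaggllWW=4 AaggllWw=4 aaGGLLWW=4 aaGGLLWw=4 aaGGLlWW=8 aaGGLlWw=8 aaGGllWW=4 aaGGllWw=4 aaGgLLWW=8 aaGgLLWw=8 aaGgLlWW=16 aaGgLlWw=16 aaGgllWW=8 aaGgllWw=8 aaggLLWW=4 aaggLLWw=4 aaggLlWW=8 aaggLlWw=8 aaggllWW=4 aaggllWw=4
aaggllWw hits 4/256; gcd=4; 4÷4/256÷4 = 1/64

P(aaggllWw) = 1/64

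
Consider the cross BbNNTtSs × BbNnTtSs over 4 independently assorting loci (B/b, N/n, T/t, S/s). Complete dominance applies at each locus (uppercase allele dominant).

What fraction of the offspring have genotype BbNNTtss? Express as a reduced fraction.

P(BbNNTtss) = 1/32

BbNNTtSs gametes: BNTS×2, BNTs×2, BNtS×2, BNts×2, bNTS×2, bNTs×2, bNtS×2, bNts×2
BbNnTtSs gametes: BNTS×1, BNTs×1, BNtS×1, BNts×1, BnTS×1, BnTs×1, BntS×1, Bnts×1, bNTS×1, bNTs×1, bNtS×1, bNts×1, bnTS×1, bnTs×1, bntS×1, bnts×1
BbNNTtSs×BbNnTtSs grid (16·16=256): BBNNTTSS=2 BBNNTTSs=4 BBNNTTss=2 BBNNTtSS=4 BBNNTtSs=8 BBNNTtss=4 BBNNttSS=2 BBNNttSs=4 BBNNttss=2 BBNnTTSS=2 BBNnTTSs=4 BBNnTTss=2 BBNnTtSS=4 BBNnTtSs=8 BBNnTtss=4 BBNnttSS=2 BBNnttSs=4 BBNnttss=2 BbNNTTSS=4 BbNNTTSs=8 BbNNTTss=4 BbNNTtSS=8 BbNNTtSs=16 BbNNTtss=8 BbNNttSS=4 BbNNttSs=8 BbNNttss=4 BbNnTTSS=4 BbNnTTSs=8 BbNnTTss=4 BbNnTtSS=8 BbNnTtSs=16 BbNnTtss=8 BbNnttSS=4 BbNnttSs=8 BbNnttss=4 bbNNTTSS=2 bbNNTTSs=4 bbNNTTss=2 bbNNTtSS=4 bbNNTtSs=8 bbNNTtss=4 bbNNttSS=2 bbNNttSs=4 bbNNttss=2 bbNnTTSS=2 bbNnTTSs=4 bbNnTTss=2 bbNnTtSS=4 bbNnTtSs=8 bbNnTtss=4 bbNnttSS=2 bbNnttSs=4 bbNnttss=2
BbNNTtss hits 8/256; gcd=8; 8÷8/256÷8 = 1/32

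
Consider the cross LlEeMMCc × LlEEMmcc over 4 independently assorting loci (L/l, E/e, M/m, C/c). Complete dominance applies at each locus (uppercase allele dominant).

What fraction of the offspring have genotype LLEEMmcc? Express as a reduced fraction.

LlEeMMCc gametes: LEMC×2, LEMc×2, LeMC×2, LeMc×2, lEMC×2, lEMc×2, leMC×2, leMc×2
LlEEMmcc gametes: LEMc×4, LEmc×4, lEMc×4, lEmc×4
LlEeMMCc×LlEEMmcc grid (16·16=256): LLEEMMCc=8 LLEEMMcc=8 LLEEMmCc=8 LLEEMmcc=8 LLEeMMCc=8 LLEeMMcc=8 LLEeMmCc=8 LLEeMmcc=8 LlEEMMCc=16 LlEEMMcc=16 LlEEMmCc=16 LlEEMmcc=16 LlEeMMCc=16 LlEeMMcc=16 LlEeMmCc=16 LlEeMmcc=16 llEEMMCc=8 llEEMMcc=8 llEEMmCc=8 llEEMmcc=8 llEeMMCc=8 llEeMMcc=8 llEeMmCc=8 llEeMmcc=8
LLEEMmcc hits 8/256; gcd=8; 8÷8/256÷8 = 1/32

P(LLEEMmcc) = 1/32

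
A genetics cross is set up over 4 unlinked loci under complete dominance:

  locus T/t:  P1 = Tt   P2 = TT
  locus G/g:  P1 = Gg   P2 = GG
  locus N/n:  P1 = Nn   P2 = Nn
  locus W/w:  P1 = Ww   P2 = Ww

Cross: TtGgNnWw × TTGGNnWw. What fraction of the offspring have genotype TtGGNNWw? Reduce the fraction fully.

TtGgNnWw gametes: TGNW×1, TGNw×1, TGnW×1, TGnw×1, TgNW×1, TgNw×1, TgnW×1, Tgnw×1, tGNW×1, tGNw×1, tGnW×1, tGnw×1, tgNW×1, tgNw×1, tgnW×1, tgnw×1
TTGGNnWw gametes: TGNW×4, TGNw×4, TGnW×4, TGnw×4
TtGgNnWw×TTGGNnWw grid (16·16=256): TTGGNNWW=4 TTGGNNWw=8 TTGGNNww=4 TTGGNnWW=8 TTGGNnWw=16 TTGGNnww=8 TTGGnnWW=4 TTGGnnWw=8 TTGGnnww=4 TTGgNNWW=4 TTGgNNWw=8 TTGgNNww=4 TTGgNnWW=8 TTGgNnWw=16 TTGgNnww=8 TTGgnnWW=4 TTGgnnWw=8 TTGgnnww=4 TtGGNNWW=4 TtGGNNWw=8 TtGGNNww=4 TtGGNnWW=8 TtGGNnWw=16 TtGGNnww=8 TtGGnnWW=4 TtGGnnWw=8 TtGGnnww=4 TtGgNNWW=4 TtGgNNWw=8 TtGgNNww=4 TtGgNnWW=8 TtGgNnWw=16 TtGgNnww=8 TtGgnnWW=4 TtGgnnWw=8 TtGgnnww=4
TtGGNNWw hits 8/256; gcd=8; 8÷8/256÷8 = 1/32

P(TtGGNNWw) = 1/32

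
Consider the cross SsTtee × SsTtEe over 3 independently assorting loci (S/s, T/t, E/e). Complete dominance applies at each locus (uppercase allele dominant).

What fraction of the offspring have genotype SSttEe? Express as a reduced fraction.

P(SSttEe) = 1/32

SsTtee gametes: STe×2, Ste×2, sTe×2, ste×2
SsTtEe gametes: STE×1, STe×1, StE×1, Ste×1, sTE×1, sTe×1, stE×1, ste×1
SsTtee×SsTtEe grid (8·8=64): SSTTEe=2 SSTTee=2 SSTtEe=4 SSTtee=4 SSttEe=2 SSttee=2 SsTTEe=4 SsTTee=4 SsTtEe=8 SsTtee=8 SsttEe=4 Ssttee=4 ssTTEe=2 ssTTee=2 ssTtEe=4 ssTtee=4 ssttEe=2 ssttee=2
SSttEe hits 2/64; gcd=2; 2÷2/64÷2 = 1/32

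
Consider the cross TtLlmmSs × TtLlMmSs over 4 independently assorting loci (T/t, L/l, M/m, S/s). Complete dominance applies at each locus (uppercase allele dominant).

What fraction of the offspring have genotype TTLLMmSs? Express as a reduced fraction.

P(TTLLMmSs) = 1/64

TtLlmmSs gametes: TLmS×2, TLms×2, TlmS×2, Tlms×2, tLmS×2, tLms×2, tlmS×2, tlms×2
TtLlMmSs gametes: TLMS×1, TLMs×1, TLmS×1, TLms×1, TlMS×1, TlMs×1, TlmS×1, Tlms×1, tLMS×1, tLMs×1, tLmS×1, tLms×1, tlMS×1, tlMs×1, tlmS×1, tlms×1
TtLlmmSs×TtLlMmSs grid (16·16=256): TTLLMmSS=2 TTLLMmSs=4 TTLLMmss=2 TTLLmmSS=2 TTLLmmSs=4 TTLLmmss=2 TTLlMmSS=4 TTLlMmSs=8 TTLlMmss=4 TTLlmmSS=4 TTLlmmSs=8 TTLlmmss=4 TTllMmSS=2 TTllMmSs=4 TTllMmss=2 TTllmmSS=2 TTllmmSs=4 TTllmmss=2 TtLLMmSS=4 TtLLMmSs=8 TtLLMmss=4 TtLLmmSS=4 TtLLmmSs=8 TtLLmmss=4 TtLlMmSS=8 TtLlMmSs=16 TtLlMmss=8 TtLlmmSS=8 TtLlmmSs=16 TtLlmmss=8 TtllMmSS=4 TtllMmSs=8 TtllMmss=4 TtllmmSS=4 TtllmmSs=8 Ttllmmss=4 ttLLMmSS=2 ttLLMmSs=4 ttLLMmss=2 ttLLmmSS=2 ttLLmmSs=4 ttLLmmss=2 ttLlMmSS=4 ttLlMmSs=8 ttLlMmss=4 ttLlmmSS=4 ttLlmmSs=8 ttLlmmss=4 ttllMmSS=2 ttllMmSs=4 ttllMmss=2 ttllmmSS=2 ttllmmSs=4 ttllmmss=2
TTLLMmSs hits 4/256; gcd=4; 4÷4/256÷4 = 1/64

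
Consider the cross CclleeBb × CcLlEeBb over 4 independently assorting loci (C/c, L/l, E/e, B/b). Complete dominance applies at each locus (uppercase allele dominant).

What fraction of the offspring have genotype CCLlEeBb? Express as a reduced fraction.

CclleeBb gametes: CleB×4, Cleb×4, cleB×4, cleb×4
CcLlEeBb gametes: CLEB×1, CLEb×1, CLeB×1, CLeb×1, ClEB×1, ClEb×1, CleB×1, Cleb×1, cLEB×1, cLEb×1, cLeB×1, cLeb×1, clEB×1, clEb×1, cleB×1, cleb×1
CclleeBb×CcLlEeBb grid (16·16=256): CCLlEeBB=4 CCLlEeBb=8 CCLlEebb=4 CCLleeBB=4 CCLleeBb=8 CCLleebb=4 CCllEeBB=4 CCllEeBb=8 CCllEebb=4 CClleeBB=4 CClleeBb=8 CClleebb=4 CcLlEeBB=8 CcLlEeBb=16 CcLlEebb=8 CcLleeBB=8 CcLleeBb=16 CcLleebb=8 CcllEeBB=8 CcllEeBb=16 CcllEebb=8 CclleeBB=8 CclleeBb=16 Cclleebb=8 ccLlEeBB=4 ccLlEeBb=8 ccLlEebb=4 ccLleeBB=4 ccLleeBb=8 ccLleebb=4 ccllEeBB=4 ccllEeBb=8 ccllEebb=4 cclleeBB=4 cclleeBb=8 cclleebb=4
CCLlEeBb hits 8/256; gcd=8; 8÷8/256÷8 = 1/32

P(CCLlEeBb) = 1/32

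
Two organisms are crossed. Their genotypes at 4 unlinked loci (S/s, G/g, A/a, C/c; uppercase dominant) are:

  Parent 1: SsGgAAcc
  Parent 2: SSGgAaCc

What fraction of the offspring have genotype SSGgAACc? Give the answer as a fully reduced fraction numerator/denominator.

P(SSGgAACc) = 1/16

SsGgAAcc gametes: SGAc×4, SgAc×4, sGAc×4, sgAc×4
SSGgAaCc gametes: SGAC×2, SGAc×2, SGaC×2, SGac×2, SgAC×2, SgAc×2, SgaC×2, Sgac×2
SsGgAAcc×SSGgAaCc grid (16·16=256): SSGGAACc=8 SSGGAAcc=8 SSGGAaCc=8 SSGGAacc=8 SSGgAACc=16 SSGgAAcc=16 SSGgAaCc=16 SSGgAacc=16 SSggAACc=8 SSggAAcc=8 SSggAaCc=8 SSggAacc=8 SsGGAACc=8 SsGGAAcc=8 SsGGAaCc=8 SsGGAacc=8 SsGgAACc=16 SsGgAAcc=16 SsGgAaCc=16 SsGgAacc=16 SsggAACc=8 SsggAAcc=8 SsggAaCc=8 SsggAacc=8
SSGgAACc hits 16/256; gcd=16; 16÷16/256÷16 = 1/16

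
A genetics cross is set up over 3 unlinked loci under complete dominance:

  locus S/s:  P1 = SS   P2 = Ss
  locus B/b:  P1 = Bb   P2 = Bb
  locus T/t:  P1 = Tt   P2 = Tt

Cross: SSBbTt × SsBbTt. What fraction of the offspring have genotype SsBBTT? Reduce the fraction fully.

P(SsBBTT) = 1/32

SSBbTt gametes: SBT×2, SBt×2, SbT×2, Sbt×2
SsBbTt gametes: SBT×1, SBt×1, SbT×1, Sbt×1, sBT×1, sBt×1, sbT×1, sbt×1
SSBbTt×SsBbTt grid (8·8=64): SSBBTT=2 SSBBTt=4 SSBBtt=2 SSBbTT=4 SSBbTt=8 SSBbtt=4 SSbbTT=2 SSbbTt=4 SSbbtt=2 SsBBTT=2 SsBBTt=4 SsBBtt=2 SsBbTT=4 SsBbTt=8 SsBbtt=4 SsbbTT=2 SsbbTt=4 Ssbbtt=2
SsBBTT hits 2/64; gcd=2; 2÷2/64÷2 = 1/32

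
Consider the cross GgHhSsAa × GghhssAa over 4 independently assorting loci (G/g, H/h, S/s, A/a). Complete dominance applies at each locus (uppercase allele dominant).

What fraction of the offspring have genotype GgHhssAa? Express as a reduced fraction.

P(GgHhssAa) = 1/16

GgHhSsAa gametes: GHSA×1, GHSa×1, GHsA×1, GHsa×1, GhSA×1, GhSa×1, GhsA×1, Ghsa×1, gHSA×1, gHSa×1, gHsA×1, gHsa×1, ghSA×1, ghSa×1, ghsA×1, ghsa×1
GghhssAa gametes: GhsA×4, Ghsa×4, ghsA×4, ghsa×4
GgHhSsAa×GghhssAa grid (16·16=256): GGHhSsAA=4 GGHhSsAa=8 GGHhSsaa=4 GGHhssAA=4 GGHhssAa=8 GGHhssaa=4 GGhhSsAA=4 GGhhSsAa=8 GGhhSsaa=4 GGhhssAA=4 GGhhssAa=8 GGhhssaa=4 GgHhSsAA=8 GgHhSsAa=16 GgHhSsaa=8 GgHhssAA=8 GgHhssAa=16 GgHhssaa=8 GghhSsAA=8 GghhSsAa=16 GghhSsaa=8 GghhssAA=8 GghhssAa=16 Gghhssaa=8 ggHhSsAA=4 ggHhSsAa=8 ggHhSsaa=4 ggHhssAA=4 ggHhssAa=8 ggHhssaa=4 gghhSsAA=4 gghhSsAa=8 gghhSsaa=4 gghhssAA=4 gghhssAa=8 gghhssaa=4
GgHhssAa hits 16/256; gcd=16; 16÷16/256÷16 = 1/16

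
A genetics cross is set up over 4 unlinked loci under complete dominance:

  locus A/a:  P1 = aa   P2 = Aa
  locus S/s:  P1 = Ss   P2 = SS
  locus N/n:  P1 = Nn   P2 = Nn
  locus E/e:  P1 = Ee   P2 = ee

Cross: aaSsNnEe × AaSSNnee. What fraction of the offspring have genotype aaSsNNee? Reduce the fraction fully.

aaSsNnEe gametes: aSNE×2, aSNe×2, aSnE×2, aSne×2, asNE×2, asNe×2, asnE×2, asne×2
AaSSNnee gametes: ASNe×4, ASne×4, aSNe×4, aSne×4
aaSsNnEe×AaSSNnee grid (16·16=256): AaSSNNEe=8 AaSSNNee=8 AaSSNnEe=16 AaSSNnee=16 AaSSnnEe=8 AaSSnnee=8 AaSsNNEe=8 AaSsNNee=8 AaSsNnEe=16 AaSsNnee=16 AaSsnnEe=8 AaSsnnee=8 aaSSNNEe=8 aaSSNNee=8 aaSSNnEe=16 aaSSNnee=16 aaSSnnEe=8 aaSSnnee=8 aaSsNNEe=8 aaSsNNee=8 aaSsNnEe=16 aaSsNnee=16 aaSsnnEe=8 aaSsnnee=8
aaSsNNee hits 8/256; gcd=8; 8÷8/256÷8 = 1/32

P(aaSsNNee) = 1/32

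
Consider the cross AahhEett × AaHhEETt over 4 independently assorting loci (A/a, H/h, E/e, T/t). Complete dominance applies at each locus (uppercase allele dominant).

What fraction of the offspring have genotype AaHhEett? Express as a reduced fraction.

AahhEett gametes: AhEt×4, Ahet×4, ahEt×4, ahet×4
AaHhEETt gametes: AHET×2, AHEt×2, AhET×2, AhEt×2, aHET×2, aHEt×2, ahET×2, ahEt×2
AahhEett×AaHhEETt grid (16·16=256): AAHhEETt=8 AAHhEEtt=8 AAHhEeTt=8 AAHhEett=8 AAhhEETt=8 AAhhEEtt=8 AAhhEeTt=8 AAhhEett=8 AaHhEETt=16 AaHhEEtt=16 AaHhEeTt=16 AaHhEett=16 AahhEETt=16 AahhEEtt=16 AahhEeTt=16 AahhEett=16 aaHhEETt=8 aaHhEEtt=8 aaHhEeTt=8 aaHhEett=8 aahhEETt=8 aahhEEtt=8 aahhEeTt=8 aahhEett=8
AaHhEett hits 16/256; gcd=16; 16÷16/256÷16 = 1/16

P(AaHhEett) = 1/16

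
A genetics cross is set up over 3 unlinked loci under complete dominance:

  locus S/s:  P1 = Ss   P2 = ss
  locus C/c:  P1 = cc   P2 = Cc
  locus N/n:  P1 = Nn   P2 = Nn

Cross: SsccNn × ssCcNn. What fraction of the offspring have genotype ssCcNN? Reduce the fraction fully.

P(ssCcNN) = 1/16

SsccNn gametes: ScN×2, Scn×2, scN×2, scn×2
ssCcNn gametes: sCN×2, sCn×2, scN×2, scn×2
SsccNn×ssCcNn grid (8·8=64): SsCcNN=4 SsCcNn=8 SsCcnn=4 SsccNN=4 SsccNn=8 Ssccnn=4 ssCcNN=4 ssCcNn=8 ssCcnn=4 ssccNN=4 ssccNn=8 ssccnn=4
ssCcNN hits 4/64; gcd=4; 4÷4/64÷4 = 1/16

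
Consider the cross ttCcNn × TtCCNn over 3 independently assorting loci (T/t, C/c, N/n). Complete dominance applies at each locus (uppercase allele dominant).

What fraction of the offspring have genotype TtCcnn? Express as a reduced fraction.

ttCcNn gametes: tCN×2, tCn×2, tcN×2, tcn×2
TtCCNn gametes: TCN×2, TCn×2, tCN×2, tCn×2
ttCcNn×TtCCNn grid (8·8=64): TtCCNN=4 TtCCNn=8 TtCCnn=4 TtCcNN=4 TtCcNn=8 TtCcnn=4 ttCCNN=4 ttCCNn=8 ttCCnn=4 ttCcNN=4 ttCcNn=8 ttCcnn=4
TtCcnn hits 4/64; gcd=4; 4÷4/64÷4 = 1/16

P(TtCcnn) = 1/16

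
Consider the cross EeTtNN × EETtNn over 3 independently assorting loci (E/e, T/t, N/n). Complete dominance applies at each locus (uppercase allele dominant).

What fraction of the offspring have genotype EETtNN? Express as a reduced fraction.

P(EETtNN) = 1/8

EeTtNN gametes: ETN×2, EtN×2, eTN×2, etN×2
EETtNn gametes: ETN×2, ETn×2, EtN×2, Etn×2
EeTtNN×EETtNn grid (8·8=64): EETTNN=4 EETTNn=4 EETtNN=8 EETtNn=8 EEttNN=4 EEttNn=4 EeTTNN=4 EeTTNn=4 EeTtNN=8 EeTtNn=8 EettNN=4 EettNn=4
EETtNN hits 8/64; gcd=8; 8÷8/64÷8 = 1/8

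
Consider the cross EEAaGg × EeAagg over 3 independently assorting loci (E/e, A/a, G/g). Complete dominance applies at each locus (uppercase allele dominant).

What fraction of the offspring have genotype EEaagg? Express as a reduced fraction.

EEAaGg gametes: EAG×2, EAg×2, EaG×2, Eag×2
EeAagg gametes: EAg×2, Eag×2, eAg×2, eag×2
EEAaGg×EeAagg grid (8·8=64): EEAAGg=4 EEAAgg=4 EEAaGg=8 EEAagg=8 EEaaGg=4 EEaagg=4 EeAAGg=4 EeAAgg=4 EeAaGg=8 EeAagg=8 EeaaGg=4 Eeaagg=4
EEaagg hits 4/64; gcd=4; 4÷4/64÷4 = 1/16

P(EEaagg) = 1/16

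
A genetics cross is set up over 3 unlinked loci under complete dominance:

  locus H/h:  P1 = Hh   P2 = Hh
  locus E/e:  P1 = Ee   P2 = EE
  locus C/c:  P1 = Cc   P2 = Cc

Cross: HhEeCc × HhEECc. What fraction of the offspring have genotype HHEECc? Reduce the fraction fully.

P(HHEECc) = 1/16

HhEeCc gametes: HEC×1, HEc×1, HeC×1, Hec×1, hEC×1, hEc×1, heC×1, hec×1
HhEECc gametes: HEC×2, HEc×2, hEC×2, hEc×2
HhEeCc×HhEECc grid (8·8=64): HHEECC=2 HHEECc=4 HHEEcc=2 HHEeCC=2 HHEeCc=4 HHEecc=2 HhEECC=4 HhEECc=8 HhEEcc=4 HhEeCC=4 HhEeCc=8 HhEecc=4 hhEECC=2 hhEECc=4 hhEEcc=2 hhEeCC=2 hhEeCc=4 hhEecc=2
HHEECc hits 4/64; gcd=4; 4÷4/64÷4 = 1/16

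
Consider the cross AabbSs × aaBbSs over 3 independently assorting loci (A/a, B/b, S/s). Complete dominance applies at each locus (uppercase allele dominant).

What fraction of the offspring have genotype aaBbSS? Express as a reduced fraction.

P(aaBbSS) = 1/16

AabbSs gametes: AbS×2, Abs×2, abS×2, abs×2
aaBbSs gametes: aBS×2, aBs×2, abS×2, abs×2
AabbSs×aaBbSs grid (8·8=64): AaBbSS=4 AaBbSs=8 AaBbss=4 AabbSS=4 AabbSs=8 Aabbss=4 aaBbSS=4 aaBbSs=8 aaBbss=4 aabbSS=4 aabbSs=8 aabbss=4
aaBbSS hits 4/64; gcd=4; 4÷4/64÷4 = 1/16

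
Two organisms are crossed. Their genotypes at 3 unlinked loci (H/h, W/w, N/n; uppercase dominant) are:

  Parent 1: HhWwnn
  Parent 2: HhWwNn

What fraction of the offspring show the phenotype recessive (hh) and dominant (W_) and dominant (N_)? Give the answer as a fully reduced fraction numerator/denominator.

HhWwnn gametes: HWn×2, Hwn×2, hWn×2, hwn×2
HhWwNn gametes: HWN×1, HWn×1, HwN×1, Hwn×1, hWN×1, hWn×1, hwN×1, hwn×1
HhWwnn×HhWwNn grid (8·8=64): HHWWNn=2 HHWWnn=2 HHWwNn=4 HHWwnn=4 HHwwNn=2 HHwwnn=2 HhWWNn=4 HhWWnn=4 HhWwNn=8 HhWwnn=8 HhwwNn=4 Hhwwnn=4 hhWWNn=2 hhWWnn=2 hhWwNn=4 hhWwnn=4 hhwwNn=2 hhwwnn=2
hh W_ N_ hits 6/64; gcd=2; 6÷2/64÷2 = 3/32

P(hh W_ N_) = 3/32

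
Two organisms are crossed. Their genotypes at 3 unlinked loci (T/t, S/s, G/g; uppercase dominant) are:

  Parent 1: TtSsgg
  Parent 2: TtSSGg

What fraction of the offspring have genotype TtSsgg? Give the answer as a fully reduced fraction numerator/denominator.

P(TtSsgg) = 1/8

TtSsgg gametes: TSg×2, Tsg×2, tSg×2, tsg×2
TtSSGg gametes: TSG×2, TSg×2, tSG×2, tSg×2
TtSsgg×TtSSGg grid (8·8=64): TTSSGg=4 TTSSgg=4 TTSsGg=4 TTSsgg=4 TtSSGg=8 TtSSgg=8 TtSsGg=8 TtSsgg=8 ttSSGg=4 ttSSgg=4 ttSsGg=4 ttSsgg=4
TtSsgg hits 8/64; gcd=8; 8÷8/64÷8 = 1/8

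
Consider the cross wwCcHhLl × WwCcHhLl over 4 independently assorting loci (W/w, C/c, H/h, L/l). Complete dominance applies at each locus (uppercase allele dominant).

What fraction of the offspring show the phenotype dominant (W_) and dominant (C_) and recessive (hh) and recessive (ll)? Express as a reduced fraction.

P(W_ C_ hh ll) = 3/128

wwCcHhLl gametes: wCHL×2, wCHl×2, wChL×2, wChl×2, wcHL×2, wcHl×2, wchL×2, wchl×2
WwCcHhLl gametes: WCHL×1, WCHl×1, WChL×1, WChl×1, WcHL×1, WcHl×1, WchL×1, Wchl×1, wCHL×1, wCHl×1, wChL×1, wChl×1, wcHL×1, wcHl×1, wchL×1, wchl×1
wwCcHhLl×WwCcHhLl grid (16·16=256): WwCCHHLL=2 WwCCHHLl=4 WwCCHHll=2 WwCCHhLL=4 WwCCHhLl=8 WwCCHhll=4 WwCChhLL=2 WwCChhLl=4 WwCChhll=2 WwCcHHLL=4 WwCcHHLl=8 WwCcHHll=4 WwCcHhLL=8 WwCcHhLl=16 WwCcHhll=8 WwCchhLL=4 WwCchhLl=8 WwCchhll=4 WwccHHLL=2 WwccHHLl=4 WwccHHll=2 WwccHhLL=4 WwccHhLl=8 WwccHhll=4 WwcchhLL=2 WwcchhLl=4 Wwcchhll=2 wwCCHHLL=2 wwCCHHLl=4 wwCCHHll=2 wwCCHhLL=4 wwCCHhLl=8 wwCCHhll=4 wwCChhLL=2 wwCChhLl=4 wwCChhll=2 wwCcHHLL=4 wwCcHHLl=8 wwCcHHll=4 wwCcHhLL=8 wwCcHhLl=16 wwCcHhll=8 wwCchhLL=4 wwCchhLl=8 wwCchhll=4 wwccHHLL=2 wwccHHLl=4 wwccHHll=2 wwccHhLL=4 wwccHhLl=8 wwccHhll=4 wwcchhLL=2 wwcchhLl=4 wwcchhll=2
W_ C_ hh ll hits 6/256; gcd=2; 6÷2/256÷2 = 3/128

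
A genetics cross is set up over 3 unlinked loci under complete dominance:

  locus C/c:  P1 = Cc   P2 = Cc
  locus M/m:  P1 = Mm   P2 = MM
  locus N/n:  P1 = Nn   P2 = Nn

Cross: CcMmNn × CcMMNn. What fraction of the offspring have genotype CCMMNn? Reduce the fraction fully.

CcMmNn gametes: CMN×1, CMn×1, CmN×1, Cmn×1, cMN×1, cMn×1, cmN×1, cmn×1
CcMMNn gametes: CMN×2, CMn×2, cMN×2, cMn×2
CcMmNn×CcMMNn grid (8·8=64): CCMMNN=2 CCMMNn=4 CCMMnn=2 CCMmNN=2 CCMmNn=4 CCMmnn=2 CcMMNN=4 CcMMNn=8 CcMMnn=4 CcMmNN=4 CcMmNn=8 CcMmnn=4 ccMMNN=2 ccMMNn=4 ccMMnn=2 ccMmNN=2 ccMmNn=4 ccMmnn=2
CCMMNn hits 4/64; gcd=4; 4÷4/64÷4 = 1/16

P(CCMMNn) = 1/16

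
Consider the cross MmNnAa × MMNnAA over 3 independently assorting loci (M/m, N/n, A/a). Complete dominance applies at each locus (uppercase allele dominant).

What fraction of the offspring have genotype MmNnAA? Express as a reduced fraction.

P(MmNnAA) = 1/8

MmNnAa gametes: MNA×1, MNa×1, MnA×1, Mna×1, mNA×1, mNa×1, mnA×1, mna×1
MMNnAA gametes: MNA×4, MnA×4
MmNnAa×MMNnAA grid (8·8=64): MMNNAA=4 MMNNAa=4 MMNnAA=8 MMNnAa=8 MMnnAA=4 MMnnAa=4 MmNNAA=4 MmNNAa=4 MmNnAA=8 MmNnAa=8 MmnnAA=4 MmnnAa=4
MmNnAA hits 8/64; gcd=8; 8÷8/64÷8 = 1/8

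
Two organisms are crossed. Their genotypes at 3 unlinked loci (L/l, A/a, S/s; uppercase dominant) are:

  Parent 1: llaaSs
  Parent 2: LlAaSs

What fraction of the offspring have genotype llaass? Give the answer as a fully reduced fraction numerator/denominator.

P(llaass) = 1/16

llaaSs gametes: laS×4, las×4
LlAaSs gametes: LAS×1, LAs×1, LaS×1, Las×1, lAS×1, lAs×1, laS×1, las×1
llaaSs×LlAaSs grid (8·8=64): LlAaSS=4 LlAaSs=8 LlAass=4 LlaaSS=4 LlaaSs=8 Llaass=4 llAaSS=4 llAaSs=8 llAass=4 llaaSS=4 llaaSs=8 llaass=4
llaass hits 4/64; gcd=4; 4÷4/64÷4 = 1/16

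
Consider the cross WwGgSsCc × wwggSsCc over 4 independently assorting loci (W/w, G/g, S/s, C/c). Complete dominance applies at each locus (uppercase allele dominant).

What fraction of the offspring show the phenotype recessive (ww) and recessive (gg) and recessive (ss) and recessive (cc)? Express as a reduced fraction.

P(ww gg ss cc) = 1/64

WwGgSsCc gametes: WGSC×1, WGSc×1, WGsC×1, WGsc×1, WgSC×1, WgSc×1, WgsC×1, Wgsc×1, wGSC×1, wGSc×1, wGsC×1, wGsc×1, wgSC×1, wgSc×1, wgsC×1, wgsc×1
wwggSsCc gametes: wgSC×4, wgSc×4, wgsC×4, wgsc×4
WwGgSsCc×wwggSsCc grid (16·16=256): WwGgSSCC=4 WwGgSSCc=8 WwGgSScc=4 WwGgSsCC=8 WwGgSsCc=16 WwGgSscc=8 WwGgssCC=4 WwGgssCc=8 WwGgsscc=4 WwggSSCC=4 WwggSSCc=8 WwggSScc=4 WwggSsCC=8 WwggSsCc=16 WwggSscc=8 WwggssCC=4 WwggssCc=8 Wwggsscc=4 wwGgSSCC=4 wwGgSSCc=8 wwGgSScc=4 wwGgSsCC=8 wwGgSsCc=16 wwGgSscc=8 wwGgssCC=4 wwGgssCc=8 wwGgsscc=4 wwggSSCC=4 wwggSSCc=8 wwggSScc=4 wwggSsCC=8 wwggSsCc=16 wwggSscc=8 wwggssCC=4 wwggssCc=8 wwggsscc=4
ww gg ss cc hits 4/256; gcd=4; 4÷4/256÷4 = 1/64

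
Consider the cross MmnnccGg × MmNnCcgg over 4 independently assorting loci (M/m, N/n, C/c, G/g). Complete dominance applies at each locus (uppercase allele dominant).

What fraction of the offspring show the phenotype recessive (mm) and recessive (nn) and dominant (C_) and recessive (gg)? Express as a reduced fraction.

P(mm nn C_ gg) = 1/32

MmnnccGg gametes: MncG×4, Mncg×4, mncG×4, mncg×4
MmNnCcgg gametes: MNCg×2, MNcg×2, MnCg×2, Mncg×2, mNCg×2, mNcg×2, mnCg×2, mncg×2
MmnnccGg×MmNnCcgg grid (16·16=256): MMNnCcGg=8 MMNnCcgg=8 MMNnccGg=8 MMNnccgg=8 MMnnCcGg=8 MMnnCcgg=8 MMnnccGg=8 MMnnccgg=8 MmNnCcGg=16 MmNnCcgg=16 MmNnccGg=16 MmNnccgg=16 MmnnCcGg=16 MmnnCcgg=16 MmnnccGg=16 Mmnnccgg=16 mmNnCcGg=8 mmNnCcgg=8 mmNnccGg=8 mmNnccgg=8 mmnnCcGg=8 mmnnCcgg=8 mmnnccGg=8 mmnnccgg=8
mm nn C_ gg hits 8/256; gcd=8; 8÷8/256÷8 = 1/32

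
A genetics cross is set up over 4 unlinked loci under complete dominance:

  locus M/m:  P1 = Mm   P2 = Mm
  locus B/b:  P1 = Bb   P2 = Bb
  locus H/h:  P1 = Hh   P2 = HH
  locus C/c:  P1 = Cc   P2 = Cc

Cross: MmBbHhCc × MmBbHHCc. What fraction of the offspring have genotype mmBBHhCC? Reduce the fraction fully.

P(mmBBHhCC) = 1/128

MmBbHhCc gametes: MBHC×1, MBHc×1, MBhC×1, MBhc×1, MbHC×1, MbHc×1, MbhC×1, Mbhc×1, mBHC×1, mBHc×1, mBhC×1, mBhc×1, mbHC×1, mbHc×1, mbhC×1, mbhc×1
MmBbHHCc gametes: MBHC×2, MBHc×2, MbHC×2, MbHc×2, mBHC×2, mBHc×2, mbHC×2, mbHc×2
MmBbHhCc×MmBbHHCc grid (16·16=256): MMBBHHCC=2 MMBBHHCc=4 MMBBHHcc=2 MMBBHhCC=2 MMBBHhCc=4 MMBBHhcc=2 MMBbHHCC=4 MMBbHHCc=8 MMBbHHcc=4 MMBbHhCC=4 MMBbHhCc=8 MMBbHhcc=4 MMbbHHCC=2 MMbbHHCc=4 MMbbHHcc=2 MMbbHhCC=2 MMbbHhCc=4 MMbbHhcc=2 MmBBHHCC=4 MmBBHHCc=8 MmBBHHcc=4 MmBBHhCC=4 MmBBHhCc=8 MmBBHhcc=4 MmBbHHCC=8 MmBbHHCc=16 MmBbHHcc=8 MmBbHhCC=8 MmBbHhCc=16 MmBbHhcc=8 MmbbHHCC=4 MmbbHHCc=8 MmbbHHcc=4 MmbbHhCC=4 MmbbHhCc=8 MmbbHhcc=4 mmBBHHCC=2 mmBBHHCc=4 mmBBHHcc=2 mmBBHhCC=2 mmBBHhCc=4 mmBBHhcc=2 mmBbHHCC=4 mmBbHHCc=8 mmBbHHcc=4 mmBbHhCC=4 mmBbHhCc=8 mmBbHhcc=4 mmbbHHCC=2 mmbbHHCc=4 mmbbHHcc=2 mmbbHhCC=2 mmbbHhCc=4 mmbbHhcc=2
mmBBHhCC hits 2/256; gcd=2; 2÷2/256÷2 = 1/128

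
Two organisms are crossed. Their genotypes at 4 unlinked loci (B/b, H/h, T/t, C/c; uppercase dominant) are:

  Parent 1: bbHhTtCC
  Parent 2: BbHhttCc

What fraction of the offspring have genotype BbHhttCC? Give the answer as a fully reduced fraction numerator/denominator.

P(BbHhttCC) = 1/16

bbHhTtCC gametes: bHTC×4, bHtC×4, bhTC×4, bhtC×4
BbHhttCc gametes: BHtC×2, BHtc×2, BhtC×2, Bhtc×2, bHtC×2, bHtc×2, bhtC×2, bhtc×2
bbHhTtCC×BbHhttCc grid (16·16=256): BbHHTtCC=8 BbHHTtCc=8 BbHHttCC=8 BbHHttCc=8 BbHhTtCC=16 BbHhTtCc=16 BbHhttCC=16 BbHhttCc=16 BbhhTtCC=8 BbhhTtCc=8 BbhhttCC=8 BbhhttCc=8 bbHHTtCC=8 bbHHTtCc=8 bbHHttCC=8 bbHHttCc=8 bbHhTtCC=16 bbHhTtCc=16 bbHhttCC=16 bbHhttCc=16 bbhhTtCC=8 bbhhTtCc=8 bbhhttCC=8 bbhhttCc=8
BbHhttCC hits 16/256; gcd=16; 16÷16/256÷16 = 1/16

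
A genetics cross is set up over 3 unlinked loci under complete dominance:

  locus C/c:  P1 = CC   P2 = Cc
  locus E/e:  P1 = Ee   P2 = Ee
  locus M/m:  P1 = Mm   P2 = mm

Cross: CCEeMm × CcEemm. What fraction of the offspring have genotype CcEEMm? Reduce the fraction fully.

CCEeMm gametes: CEM×2, CEm×2, CeM×2, Cem×2
CcEemm gametes: CEm×2, Cem×2, cEm×2, cem×2
CCEeMm×CcEemm grid (8·8=64): CCEEMm=4 CCEEmm=4 CCEeMm=8 CCEemm=8 CCeeMm=4 CCeemm=4 CcEEMm=4 CcEEmm=4 CcEeMm=8 CcEemm=8 CceeMm=4 Cceemm=4
CcEEMm hits 4/64; gcd=4; 4÷4/64÷4 = 1/16

P(CcEEMm) = 1/16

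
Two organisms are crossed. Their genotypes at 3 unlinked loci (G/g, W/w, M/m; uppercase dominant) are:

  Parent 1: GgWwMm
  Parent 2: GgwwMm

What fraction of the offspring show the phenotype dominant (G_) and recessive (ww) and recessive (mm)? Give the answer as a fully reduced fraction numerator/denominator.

GgWwMm gametes: GWM×1, GWm×1, GwM×1, Gwm×1, gWM×1, gWm×1, gwM×1, gwm×1
GgwwMm gametes: GwM×2, Gwm×2, gwM×2, gwm×2
GgWwMm×GgwwMm grid (8·8=64): GGWwMM=2 GGWwMm=4 GGWwmm=2 GGwwMM=2 GGwwMm=4 GGwwmm=2 GgWwMM=4 GgWwMm=8 GgWwmm=4 GgwwMM=4 GgwwMm=8 Ggwwmm=4 ggWwMM=2 ggWwMm=4 ggWwmm=2 ggwwMM=2 ggwwMm=4 ggwwmm=2
G_ ww mm hits 6/64; gcd=2; 6÷2/64÷2 = 3/32

P(G_ ww mm) = 3/32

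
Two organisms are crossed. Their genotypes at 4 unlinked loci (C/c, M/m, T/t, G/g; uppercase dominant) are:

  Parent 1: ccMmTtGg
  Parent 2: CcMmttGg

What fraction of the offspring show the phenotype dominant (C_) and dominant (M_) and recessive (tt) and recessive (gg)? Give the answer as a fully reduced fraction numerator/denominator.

ccMmTtGg gametes: cMTG×2, cMTg×2, cMtG×2, cMtg×2, cmTG×2, cmTg×2, cmtG×2, cmtg×2
CcMmttGg gametes: CMtG×2, CMtg×2, CmtG×2, Cmtg×2, cMtG×2, cMtg×2, cmtG×2, cmtg×2
ccMmTtGg×CcMmttGg grid (16·16=256): CcMMTtGG=4 CcMMTtGg=8 CcMMTtgg=4 CcMMttGG=4 CcMMttGg=8 CcMMttgg=4 CcMmTtGG=8 CcMmTtGg=16 CcMmTtgg=8 CcMmttGG=8 CcMmttGg=16 CcMmttgg=8 CcmmTtGG=4 CcmmTtGg=8 CcmmTtgg=4 CcmmttGG=4 CcmmttGg=8 Ccmmttgg=4 ccMMTtGG=4 ccMMTtGg=8 ccMMTtgg=4 ccMMttGG=4 ccMMttGg=8 ccMMttgg=4 ccMmTtGG=8 ccMmTtGg=16 ccMmTtgg=8 ccMmttGG=8 ccMmttGg=16 ccMmttgg=8 ccmmTtGG=4 ccmmTtGg=8 ccmmTtgg=4 ccmmttGG=4 ccmmttGg=8 ccmmttgg=4
C_ M_ tt gg hits 12/256; gcd=4; 12÷4/256÷4 = 3/64

P(C_ M_ tt gg) = 3/64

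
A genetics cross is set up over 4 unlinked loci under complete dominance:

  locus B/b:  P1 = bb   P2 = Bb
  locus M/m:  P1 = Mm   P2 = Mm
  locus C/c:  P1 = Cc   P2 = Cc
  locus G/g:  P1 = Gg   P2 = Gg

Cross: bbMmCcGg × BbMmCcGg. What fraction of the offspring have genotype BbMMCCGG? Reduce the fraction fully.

P(BbMMCCGG) = 1/128

bbMmCcGg gametes: bMCG×2, bMCg×2, bMcG×2, bMcg×2, bmCG×2, bmCg×2, bmcG×2, bmcg×2
BbMmCcGg gametes: BMCG×1, BMCg×1, BMcG×1, BMcg×1, BmCG×1, BmCg×1, BmcG×1, Bmcg×1, bMCG×1, bMCg×1, bMcG×1, bMcg×1, bmCG×1, bmCg×1, bmcG×1, bmcg×1
bbMmCcGg×BbMmCcGg grid (16·16=256): BbMMCCGG=2 BbMMCCGg=4 BbMMCCgg=2 BbMMCcGG=4 BbMMCcGg=8 BbMMCcgg=4 BbMMccGG=2 BbMMccGg=4 BbMMccgg=2 BbMmCCGG=4 BbMmCCGg=8 BbMmCCgg=4 BbMmCcGG=8 BbMmCcGg=16 BbMmCcgg=8 BbMmccGG=4 BbMmccGg=8 BbMmccgg=4 BbmmCCGG=2 BbmmCCGg=4 BbmmCCgg=2 BbmmCcGG=4 BbmmCcGg=8 BbmmCcgg=4 BbmmccGG=2 BbmmccGg=4 Bbmmccgg=2 bbMMCCGG=2 bbMMCCGg=4 bbMMCCgg=2 bbMMCcGG=4 bbMMCcGg=8 bbMMCcgg=4 bbMMccGG=2 bbMMccGg=4 bbMMccgg=2 bbMmCCGG=4 bbMmCCGg=8 bbMmCCgg=4 bbMmCcGG=8 bbMmCcGg=16 bbMmCcgg=8 bbMmccGG=4 bbMmccGg=8 bbMmccgg=4 bbmmCCGG=2 bbmmCCGg=4 bbmmCCgg=2 bbmmCcGG=4 bbmmCcGg=8 bbmmCcgg=4 bbmmccGG=2 bbmmccGg=4 bbmmccgg=2
BbMMCCGG hits 2/256; gcd=2; 2÷2/256÷2 = 1/128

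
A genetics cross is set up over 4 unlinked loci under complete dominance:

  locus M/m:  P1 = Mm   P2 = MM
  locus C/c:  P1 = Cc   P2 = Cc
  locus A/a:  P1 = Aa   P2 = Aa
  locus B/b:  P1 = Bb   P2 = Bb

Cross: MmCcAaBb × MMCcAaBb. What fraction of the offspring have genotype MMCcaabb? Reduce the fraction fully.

MmCcAaBb gametes: MCAB×1, MCAb×1, MCaB×1, MCab×1, McAB×1, McAb×1, McaB×1, Mcab×1, mCAB×1, mCAb×1, mCaB×1, mCab×1, mcAB×1, mcAb×1, mcaB×1, mcab×1
MMCcAaBb gametes: MCAB×2, MCAb×2, MCaB×2, MCab×2, McAB×2, McAb×2, McaB×2, Mcab×2
MmCcAaBb×MMCcAaBb grid (16·16=256): MMCCAABB=2 MMCCAABb=4 MMCCAAbb=2 MMCCAaBB=4 MMCCAaBb=8 MMCCAabb=4 MMCCaaBB=2 MMCCaaBb=4 MMCCaabb=2 MMCcAABB=4 MMCcAABb=8 MMCcAAbb=4 MMCcAaBB=8 MMCcAaBb=16 MMCcAabb=8 MMCcaaBB=4 MMCcaaBb=8 MMCcaabb=4 MMccAABB=2 MMccAABb=4 MMccAAbb=2 MMccAaBB=4 MMccAaBb=8 MMccAabb=4 MMccaaBB=2 MMccaaBb=4 MMccaabb=2 MmCCAABB=2 MmCCAABb=4 MmCCAAbb=2 MmCCAaBB=4 MmCCAaBb=8 MmCCAabb=4 MmCCaaBB=2 MmCCaaBb=4 MmCCaabb=2 MmCcAABB=4 MmCcAABb=8 MmCcAAbb=4 MmCcAaBB=8 MmCcAaBb=16 MmCcAabb=8 MmCcaaBB=4 MmCcaaBb=8 MmCcaabb=4 MmccAABB=2 MmccAABb=4 MmccAAbb=2 MmccAaBB=4 MmccAaBb=8 MmccAabb=4 MmccaaBB=2 MmccaaBb=4 Mmccaabb=2
MMCcaabb hits 4/256; gcd=4; 4÷4/256÷4 = 1/64

P(MMCcaabb) = 1/64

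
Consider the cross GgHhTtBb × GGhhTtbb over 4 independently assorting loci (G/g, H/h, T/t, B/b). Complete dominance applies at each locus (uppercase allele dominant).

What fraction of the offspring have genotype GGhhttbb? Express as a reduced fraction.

P(GGhhttbb) = 1/32

GgHhTtBb gametes: GHTB×1, GHTb×1, GHtB×1, GHtb×1, GhTB×1, GhTb×1, GhtB×1, Ghtb×1, gHTB×1, gHTb×1, gHtB×1, gHtb×1, ghTB×1, ghTb×1, ghtB×1, ghtb×1
GGhhTtbb gametes: GhTb×8, Ghtb×8
GgHhTtBb×GGhhTtbb grid (16·16=256): GGHhTTBb=8 GGHhTTbb=8 GGHhTtBb=16 GGHhTtbb=16 GGHhttBb=8 GGHhttbb=8 GGhhTTBb=8 GGhhTTbb=8 GGhhTtBb=16 GGhhTtbb=16 GGhhttBb=8 GGhhttbb=8 GgHhTTBb=8 GgHhTTbb=8 GgHhTtBb=16 GgHhTtbb=16 GgHhttBb=8 GgHhttbb=8 GghhTTBb=8 GghhTTbb=8 GghhTtBb=16 GghhTtbb=16 GghhttBb=8 Gghhttbb=8
GGhhttbb hits 8/256; gcd=8; 8÷8/256÷8 = 1/32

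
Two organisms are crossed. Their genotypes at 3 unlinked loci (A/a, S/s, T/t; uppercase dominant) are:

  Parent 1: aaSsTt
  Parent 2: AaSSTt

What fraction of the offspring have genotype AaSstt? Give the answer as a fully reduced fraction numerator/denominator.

P(AaSstt) = 1/16

aaSsTt gametes: aST×2, aSt×2, asT×2, ast×2
AaSSTt gametes: AST×2, ASt×2, aST×2, aSt×2
aaSsTt×AaSSTt grid (8·8=64): AaSSTT=4 AaSSTt=8 AaSStt=4 AaSsTT=4 AaSsTt=8 AaSstt=4 aaSSTT=4 aaSSTt=8 aaSStt=4 aaSsTT=4 aaSsTt=8 aaSstt=4
AaSstt hits 4/64; gcd=4; 4÷4/64÷4 = 1/16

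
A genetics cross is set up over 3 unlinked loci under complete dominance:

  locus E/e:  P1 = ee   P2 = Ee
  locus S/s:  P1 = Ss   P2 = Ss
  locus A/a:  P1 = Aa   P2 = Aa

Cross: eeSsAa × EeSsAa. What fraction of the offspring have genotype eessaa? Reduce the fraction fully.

eeSsAa gametes: eSA×2, eSa×2, esA×2, esa×2
EeSsAa gametes: ESA×1, ESa×1, EsA×1, Esa×1, eSA×1, eSa×1, esA×1, esa×1
eeSsAa×EeSsAa grid (8·8=64): EeSSAA=2 EeSSAa=4 EeSSaa=2 EeSsAA=4 EeSsAa=8 EeSsaa=4 EessAA=2 EessAa=4 Eessaa=2 eeSSAA=2 eeSSAa=4 eeSSaa=2 eeSsAA=4 eeSsAa=8 eeSsaa=4 eessAA=2 eessAa=4 eessaa=2
eessaa hits 2/64; gcd=2; 2÷2/64÷2 = 1/32

P(eessaa) = 1/32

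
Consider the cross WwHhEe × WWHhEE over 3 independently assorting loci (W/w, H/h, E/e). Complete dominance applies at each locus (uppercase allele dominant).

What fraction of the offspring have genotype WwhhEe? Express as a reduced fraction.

WwHhEe gametes: WHE×1, WHe×1, WhE×1, Whe×1, wHE×1, wHe×1, whE×1, whe×1
WWHhEE gametes: WHE×4, WhE×4
WwHhEe×WWHhEE grid (8·8=64): WWHHEE=4 WWHHEe=4 WWHhEE=8 WWHhEe=8 WWhhEE=4 WWhhEe=4 WwHHEE=4 WwHHEe=4 WwHhEE=8 WwHhEe=8 WwhhEE=4 WwhhEe=4
WwhhEe hits 4/64; gcd=4; 4÷4/64÷4 = 1/16

P(WwhhEe) = 1/16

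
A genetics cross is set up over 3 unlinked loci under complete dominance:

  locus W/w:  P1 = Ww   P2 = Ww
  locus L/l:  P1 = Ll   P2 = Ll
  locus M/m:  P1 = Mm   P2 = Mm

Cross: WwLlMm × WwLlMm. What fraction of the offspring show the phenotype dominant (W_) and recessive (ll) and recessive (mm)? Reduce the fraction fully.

WwLlMm gametes: WLM×1, WLm×1, WlM×1, Wlm×1, wLM×1, wLm×1, wlM×1, wlm×1
WwLlMm gametes: WLM×1, WLm×1, WlM×1, Wlm×1, wLM×1, wLm×1, wlM×1, wlm×1
WwLlMm×WwLlMm grid (8·8=64): WWLLMM=1 WWLLMm=2 WWLLmm=1 WWLlMM=2 WWLlMm=4 WWLlmm=2 WWllMM=1 WWllMm=2 WWllmm=1 WwLLMM=2 WwLLMm=4 WwLLmm=2 WwLlMM=4 WwLlMm=8 WwLlmm=4 WwllMM=2 WwllMm=4 Wwllmm=2 wwLLMM=1 wwLLMm=2 wwLLmm=1 wwLlMM=2 wwLlMm=4 wwLlmm=2 wwllMM=1 wwllMm=2 wwllmm=1
W_ ll mm hits 3/64; gcd=1; 3÷1/64÷1 = 3/64

P(W_ ll mm) = 3/64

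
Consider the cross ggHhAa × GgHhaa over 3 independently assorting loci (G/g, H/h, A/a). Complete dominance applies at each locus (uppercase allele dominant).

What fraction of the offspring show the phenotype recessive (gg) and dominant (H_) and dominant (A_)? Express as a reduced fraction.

P(gg H_ A_) = 3/16

ggHhAa gametes: gHA×2, gHa×2, ghA×2, gha×2
GgHhaa gametes: GHa×2, Gha×2, gHa×2, gha×2
ggHhAa×GgHhaa grid (8·8=64): GgHHAa=4 GgHHaa=4 GgHhAa=8 GgHhaa=8 GghhAa=4 Gghhaa=4 ggHHAa=4 ggHHaa=4 ggHhAa=8 ggHhaa=8 gghhAa=4 gghhaa=4
gg H_ A_ hits 12/64; gcd=4; 12÷4/64÷4 = 3/16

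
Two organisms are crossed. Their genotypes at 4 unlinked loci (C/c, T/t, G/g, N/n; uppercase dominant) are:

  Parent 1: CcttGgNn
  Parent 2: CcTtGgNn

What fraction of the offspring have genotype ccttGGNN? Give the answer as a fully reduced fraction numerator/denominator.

CcttGgNn gametes: CtGN×2, CtGn×2, CtgN×2, Ctgn×2, ctGN×2, ctGn×2, ctgN×2, ctgn×2
CcTtGgNn gametes: CTGN×1, CTGn×1, CTgN×1, CTgn×1, CtGN×1, CtGn×1, CtgN×1, Ctgn×1, cTGN×1, cTGn×1, cTgN×1, cTgn×1, ctGN×1, ctGn×1, ctgN×1, ctgn×1
CcttGgNn×CcTtGgNn grid (16·16=256): CCTtGGNN=2 CCTtGGNn=4 CCTtGGnn=2 CCTtGgNN=4 CCTtGgNn=8 CCTtGgnn=4 CCTtggNN=2 CCTtggNn=4 CCTtggnn=2 CCttGGNN=2 CCttGGNn=4 CCttGGnn=2 CCttGgNN=4 CCttGgNn=8 CCttGgnn=4 CCttggNN=2 CCttggNn=4 CCttggnn=2 CcTtGGNN=4 CcTtGGNn=8 CcTtGGnn=4 CcTtGgNN=8 CcTtGgNn=16 CcTtGgnn=8 CcTtggNN=4 CcTtggNn=8 CcTtggnn=4 CcttGGNN=4 CcttGGNn=8 CcttGGnn=4 CcttGgNN=8 CcttGgNn=16 CcttGgnn=8 CcttggNN=4 CcttggNn=8 Ccttggnn=4 ccTtGGNN=2 ccTtGGNn=4 ccTtGGnn=2 ccTtGgNN=4 ccTtGgNn=8 ccTtGgnn=4 ccTtggNN=2 ccTtggNn=4 ccTtggnn=2 ccttGGNN=2 ccttGGNn=4 ccttGGnn=2 ccttGgNN=4 ccttGgNn=8 ccttGgnn=4 ccttggNN=2 ccttggNn=4 ccttggnn=2
ccttGGNN hits 2/256; gcd=2; 2÷2/256÷2 = 1/128

P(ccttGGNN) = 1/128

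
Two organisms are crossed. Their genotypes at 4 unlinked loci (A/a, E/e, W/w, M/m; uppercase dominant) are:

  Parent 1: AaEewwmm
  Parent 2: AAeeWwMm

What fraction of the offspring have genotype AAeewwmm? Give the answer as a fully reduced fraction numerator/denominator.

P(AAeewwmm) = 1/16

AaEewwmm gametes: AEwm×4, Aewm×4, aEwm×4, aewm×4
AAeeWwMm gametes: AeWM×4, AeWm×4, AewM×4, Aewm×4
AaEewwmm×AAeeWwMm grid (16·16=256): AAEeWwMm=16 AAEeWwmm=16 AAEewwMm=16 AAEewwmm=16 AAeeWwMm=16 AAeeWwmm=16 AAeewwMm=16 AAeewwmm=16 AaEeWwMm=16 AaEeWwmm=16 AaEewwMm=16 AaEewwmm=16 AaeeWwMm=16 AaeeWwmm=16 AaeewwMm=16 Aaeewwmm=16
AAeewwmm hits 16/256; gcd=16; 16÷16/256÷16 = 1/16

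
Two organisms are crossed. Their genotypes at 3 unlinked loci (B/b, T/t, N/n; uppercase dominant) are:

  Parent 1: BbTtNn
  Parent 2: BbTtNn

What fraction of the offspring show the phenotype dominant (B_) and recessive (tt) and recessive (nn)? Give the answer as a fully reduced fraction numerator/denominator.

P(B_ tt nn) = 3/64

BbTtNn gametes: BTN×1, BTn×1, BtN×1, Btn×1, bTN×1, bTn×1, btN×1, btn×1
BbTtNn gametes: BTN×1, BTn×1, BtN×1, Btn×1, bTN×1, bTn×1, btN×1, btn×1
BbTtNn×BbTtNn grid (8·8=64): BBTTNN=1 BBTTNn=2 BBTTnn=1 BBTtNN=2 BBTtNn=4 BBTtnn=2 BBttNN=1 BBttNn=2 BBttnn=1 BbTTNN=2 BbTTNn=4 BbTTnn=2 BbTtNN=4 BbTtNn=8 BbTtnn=4 BbttNN=2 BbttNn=4 Bbttnn=2 bbTTNN=1 bbTTNn=2 bbTTnn=1 bbTtNN=2 bbTtNn=4 bbTtnn=2 bbttNN=1 bbttNn=2 bbttnn=1
B_ tt nn hits 3/64; gcd=1; 3÷1/64÷1 = 3/64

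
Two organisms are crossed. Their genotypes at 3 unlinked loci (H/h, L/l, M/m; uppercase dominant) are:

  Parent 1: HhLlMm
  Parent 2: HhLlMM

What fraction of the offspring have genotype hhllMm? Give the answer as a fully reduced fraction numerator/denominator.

P(hhllMm) = 1/32

HhLlMm gametes: HLM×1, HLm×1, HlM×1, Hlm×1, hLM×1, hLm×1, hlM×1, hlm×1
HhLlMM gametes: HLM×2, HlM×2, hLM×2, hlM×2
HhLlMm×HhLlMM grid (8·8=64): HHLLMM=2 HHLLMm=2 HHLlMM=4 HHLlMm=4 HHllMM=2 HHllMm=2 HhLLMM=4 HhLLMm=4 HhLlMM=8 HhLlMm=8 HhllMM=4 HhllMm=4 hhLLMM=2 hhLLMm=2 hhLlMM=4 hhLlMm=4 hhllMM=2 hhllMm=2
hhllMm hits 2/64; gcd=2; 2÷2/64÷2 = 1/32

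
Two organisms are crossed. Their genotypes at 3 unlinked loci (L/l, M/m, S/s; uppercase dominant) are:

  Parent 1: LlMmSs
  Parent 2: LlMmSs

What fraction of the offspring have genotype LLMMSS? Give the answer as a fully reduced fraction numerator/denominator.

P(LLMMSS) = 1/64

LlMmSs gametes: LMS×1, LMs×1, LmS×1, Lms×1, lMS×1, lMs×1, lmS×1, lms×1
LlMmSs gametes: LMS×1, LMs×1, LmS×1, Lms×1, lMS×1, lMs×1, lmS×1, lms×1
LlMmSs×LlMmSs grid (8·8=64): LLMMSS=1 LLMMSs=2 LLMMss=1 LLMmSS=2 LLMmSs=4 LLMmss=2 LLmmSS=1 LLmmSs=2 LLmmss=1 LlMMSS=2 LlMMSs=4 LlMMss=2 LlMmSS=4 LlMmSs=8 LlMmss=4 LlmmSS=2 LlmmSs=4 Llmmss=2 llMMSS=1 llMMSs=2 llMMss=1 llMmSS=2 llMmSs=4 llMmss=2 llmmSS=1 llmmSs=2 llmmss=1
LLMMSS hits 1/64; gcd=1; 1÷1/64÷1 = 1/64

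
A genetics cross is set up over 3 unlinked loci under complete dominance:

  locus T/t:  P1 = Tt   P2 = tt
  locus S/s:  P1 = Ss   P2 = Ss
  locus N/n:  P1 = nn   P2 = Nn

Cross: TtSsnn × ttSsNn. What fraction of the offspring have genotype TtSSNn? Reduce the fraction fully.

P(TtSSNn) = 1/16

TtSsnn gametes: TSn×2, Tsn×2, tSn×2, tsn×2
ttSsNn gametes: tSN×2, tSn×2, tsN×2, tsn×2
TtSsnn×ttSsNn grid (8·8=64): TtSSNn=4 TtSSnn=4 TtSsNn=8 TtSsnn=8 TtssNn=4 Ttssnn=4 ttSSNn=4 ttSSnn=4 ttSsNn=8 ttSsnn=8 ttssNn=4 ttssnn=4
TtSSNn hits 4/64; gcd=4; 4÷4/64÷4 = 1/16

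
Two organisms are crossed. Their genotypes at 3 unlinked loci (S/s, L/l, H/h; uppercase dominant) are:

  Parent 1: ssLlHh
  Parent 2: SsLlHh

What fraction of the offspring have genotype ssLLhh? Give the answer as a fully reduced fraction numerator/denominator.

ssLlHh gametes: sLH×2, sLh×2, slH×2, slh×2
SsLlHh gametes: SLH×1, SLh×1, SlH×1, Slh×1, sLH×1, sLh×1, slH×1, slh×1
ssLlHh×SsLlHh grid (8·8=64): SsLLHH=2 SsLLHh=4 SsLLhh=2 SsLlHH=4 SsLlHh=8 SsLlhh=4 SsllHH=2 SsllHh=4 Ssllhh=2 ssLLHH=2 ssLLHh=4 ssLLhh=2 ssLlHH=4 ssLlHh=8 ssLlhh=4 ssllHH=2 ssllHh=4 ssllhh=2
ssLLhh hits 2/64; gcd=2; 2÷2/64÷2 = 1/32

P(ssLLhh) = 1/32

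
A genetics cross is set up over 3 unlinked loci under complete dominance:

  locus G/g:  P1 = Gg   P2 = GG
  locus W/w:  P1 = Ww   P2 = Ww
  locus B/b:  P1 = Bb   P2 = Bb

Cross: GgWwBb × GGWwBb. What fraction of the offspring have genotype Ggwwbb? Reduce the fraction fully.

GgWwBb gametes: GWB×1, GWb×1, GwB×1, Gwb×1, gWB×1, gWb×1, gwB×1, gwb×1
GGWwBb gametes: GWB×2, GWb×2, GwB×2, Gwb×2
GgWwBb×GGWwBb grid (8·8=64): GGWWBB=2 GGWWBb=4 GGWWbb=2 GGWwBB=4 GGWwBb=8 GGWwbb=4 GGwwBB=2 GGwwBb=4 GGwwbb=2 GgWWBB=2 GgWWBb=4 GgWWbb=2 GgWwBB=4 GgWwBb=8 GgWwbb=4 GgwwBB=2 GgwwBb=4 Ggwwbb=2
Ggwwbb hits 2/64; gcd=2; 2÷2/64÷2 = 1/32

P(Ggwwbb) = 1/32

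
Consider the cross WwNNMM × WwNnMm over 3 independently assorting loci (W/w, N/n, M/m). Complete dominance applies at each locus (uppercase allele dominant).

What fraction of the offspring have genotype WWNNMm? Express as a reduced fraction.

P(WWNNMm) = 1/16

WwNNMM gametes: WNM×4, wNM×4
WwNnMm gametes: WNM×1, WNm×1, WnM×1, Wnm×1, wNM×1, wNm×1, wnM×1, wnm×1
WwNNMM×WwNnMm grid (8·8=64): WWNNMM=4 WWNNMm=4 WWNnMM=4 WWNnMm=4 WwNNMM=8 WwNNMm=8 WwNnMM=8 WwNnMm=8 wwNNMM=4 wwNNMm=4 wwNnMM=4 wwNnMm=4
WWNNMm hits 4/64; gcd=4; 4÷4/64÷4 = 1/16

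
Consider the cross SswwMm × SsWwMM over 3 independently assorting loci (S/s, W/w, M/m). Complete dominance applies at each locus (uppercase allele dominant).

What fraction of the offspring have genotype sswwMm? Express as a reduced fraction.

SswwMm gametes: SwM×2, Swm×2, swM×2, swm×2
SsWwMM gametes: SWM×2, SwM×2, sWM×2, swM×2
SswwMm×SsWwMM grid (8·8=64): SSWwMM=4 SSWwMm=4 SSwwMM=4 SSwwMm=4 SsWwMM=8 SsWwMm=8 SswwMM=8 SswwMm=8 ssWwMM=4 ssWwMm=4 sswwMM=4 sswwMm=4
sswwMm hits 4/64; gcd=4; 4÷4/64÷4 = 1/16

P(sswwMm) = 1/16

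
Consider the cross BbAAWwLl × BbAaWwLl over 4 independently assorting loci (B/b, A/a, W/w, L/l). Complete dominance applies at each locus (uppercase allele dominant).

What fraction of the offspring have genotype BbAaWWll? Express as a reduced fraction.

P(BbAaWWll) = 1/64

BbAAWwLl gametes: BAWL×2, BAWl×2, BAwL×2, BAwl×2, bAWL×2, bAWl×2, bAwL×2, bAwl×2
BbAaWwLl gametes: BAWL×1, BAWl×1, BAwL×1, BAwl×1, BaWL×1, BaWl×1, BawL×1, Bawl×1, bAWL×1, bAWl×1, bAwL×1, bAwl×1, baWL×1, baWl×1, bawL×1, bawl×1
BbAAWwLl×BbAaWwLl grid (16·16=256): BBAAWWLL=2 BBAAWWLl=4 BBAAWWll=2 BBAAWwLL=4 BBAAWwLl=8 BBAAWwll=4 BBAAwwLL=2 BBAAwwLl=4 BBAAwwll=2 BBAaWWLL=2 BBAaWWLl=4 BBAaWWll=2 BBAaWwLL=4 BBAaWwLl=8 BBAaWwll=4 BBAawwLL=2 BBAawwLl=4 BBAawwll=2 BbAAWWLL=4 BbAAWWLl=8 BbAAWWll=4 BbAAWwLL=8 BbAAWwLl=16 BbAAWwll=8 BbAAwwLL=4 BbAAwwLl=8 BbAAwwll=4 BbAaWWLL=4 BbAaWWLl=8 BbAaWWll=4 BbAaWwLL=8 BbAaWwLl=16 BbAaWwll=8 BbAawwLL=4 BbAawwLl=8 BbAawwll=4 bbAAWWLL=2 bbAAWWLl=4 bbAAWWll=2 bbAAWwLL=4 bbAAWwLl=8 bbAAWwll=4 bbAAwwLL=2 bbAAwwLl=4 bbAAwwll=2 bbAaWWLL=2 bbAaWWLl=4 bbAaWWll=2 bbAaWwLL=4 bbAaWwLl=8 bbAaWwll=4 bbAawwLL=2 bbAawwLl=4 bbAawwll=2
BbAaWWll hits 4/256; gcd=4; 4÷4/256÷4 = 1/64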